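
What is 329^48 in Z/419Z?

343

48 in binary is 110000, i.e. 48 = 32 + 16.
329^1 ≡ 329 (mod 419)
329^2 ≡ 329^2 = 108241 ≡ 139 (mod 419)
329^4 ≡ 139^2 = 19321 ≡ 47 (mod 419)
329^8 ≡ 47^2 = 2209 ≡ 114 (mod 419)
329^16 ≡ 114^2 = 12996 ≡ 7 (mod 419)
329^32 ≡ 7^2 = 49 (mod 419)
329^48 = 329^32 · 329^16 ≡ 49 · 7 (mod 419).
49 · 7 = 343 ≡ 343 (mod 419).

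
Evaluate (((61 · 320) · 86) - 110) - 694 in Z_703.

61 · 320 = 19520 ≡ 539 (mod 703)
539 · 86 = 46354 ≡ 659 (mod 703)
659 - 110 = 549
549 - 694 = -145 ≡ 558 (mod 703)

558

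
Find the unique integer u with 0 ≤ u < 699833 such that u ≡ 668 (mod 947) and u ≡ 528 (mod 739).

947⁻¹ mod 739: 947·302 ≡ 1 (mod 739), so 947⁻¹ ≡ 302.
u = 668 + 947·((528 − 668)·302 mod 739) = 668 + 947·582 = 551822.
Check: 551822 mod 947 = 668, 551822 mod 739 = 528. ✓

551822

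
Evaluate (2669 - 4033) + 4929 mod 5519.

2669 - 4033 = -1364 ≡ 4155 (mod 5519)
4155 + 4929 = 9084 ≡ 3565 (mod 5519)

3565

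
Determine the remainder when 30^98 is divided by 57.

Compute successive squares:
30^1 ≡ 30 (mod 57)
30^2 ≡ 30^2 = 900 ≡ 45 (mod 57)
30^4 ≡ 45^2 = 2025 ≡ 30 (mod 57)
30^8 ≡ 30^2 = 900 ≡ 45 (mod 57)
30^16 ≡ 45^2 = 2025 ≡ 30 (mod 57)
30^32 ≡ 30^2 = 900 ≡ 45 (mod 57)
30^64 ≡ 45^2 = 2025 ≡ 30 (mod 57)
30^98 = 30^64 * 30^32 * 30^2 ≡ 30 * 45 * 45 (mod 57).
Accumulate the product:
30 * 45 = 1350 ≡ 39
39 * 45 = 1755 ≡ 45

45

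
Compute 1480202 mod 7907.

1593

1480202 = 187*7907 + 1593, so 1480202 ≡ 1593 (mod 7907).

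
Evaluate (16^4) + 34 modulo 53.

(16)^4 ≡ 28 (mod 53)
28 + 34 = 62 ≡ 9 (mod 53)

9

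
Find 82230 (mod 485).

82230 = 169*485 + 265, so 82230 ≡ 265 (mod 485).

265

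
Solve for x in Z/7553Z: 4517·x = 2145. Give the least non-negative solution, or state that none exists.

gcd(4517, 7553) = 1, so a unique solution mod 7553 exists.
4517⁻¹ ≡ 102 (mod 7553).
x ≡ 102·2145 ≡ 7306 (mod 7553).

7306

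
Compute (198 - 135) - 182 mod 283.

164

198 - 135 = 63
63 - 182 = -119 ≡ 164 (mod 283)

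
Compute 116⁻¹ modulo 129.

129 = 1·116 + 13
116 = 8·13 + 12
13 = 1·12 + 1
12 = 12·1 + 0
gcd(116, 129) = 1, so the inverse exists.
Back-substitute for 1:
1 = 1·13 − 1·12
  = −1·116 + 9·13
  = 9·129 − 10·116
So 116⁻¹ ≡ −10 ≡ 119 (mod 129).

119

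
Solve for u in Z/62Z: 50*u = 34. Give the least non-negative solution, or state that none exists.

gcd(50, 62) = 2, and 2 | 34, so solutions exist.
Divide through by 2: 25*u = 17 (mod 31).
25⁻¹ ≡ 5 (mod 31).
u ≡ 5*17 ≡ 23 (mod 31).
The smallest non-negative solution is u = 23.

23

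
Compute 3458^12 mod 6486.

Compute successive squares:
3458^1 ≡ 3458 (mod 6486)
3458^2 ≡ 3458^2 = 11957764 ≡ 4066 (mod 6486)
3458^4 ≡ 4066^2 = 16532356 ≡ 6028 (mod 6486)
3458^8 ≡ 6028^2 = 36336784 ≡ 2212 (mod 6486)
3458^12 = 3458^8 * 3458^4 ≡ 2212 * 6028 (mod 6486).
2212 * 6028 = 13333936 ≡ 5206 (mod 6486).

5206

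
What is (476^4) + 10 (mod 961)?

(476)^4 ≡ 350 (mod 961)
350 + 10 = 360

360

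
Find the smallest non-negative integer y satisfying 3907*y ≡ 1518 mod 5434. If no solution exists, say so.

5038

gcd(3907, 5434) = 1, so a unique solution mod 5434 exists.
3907⁻¹ ≡ 2459 (mod 5434).
y ≡ 2459*1518 ≡ 5038 (mod 5434).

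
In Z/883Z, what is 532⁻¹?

883 = 1·532 + 351
532 = 1·351 + 181
351 = 1·181 + 170
181 = 1·170 + 11
170 = 15·11 + 5
11 = 2·5 + 1
5 = 5·1 + 0
gcd(532, 883) = 1, so the inverse exists.
Bézout: 1 = −97·883 + 161·532.
So 532⁻¹ ≡ 161 (mod 883).

161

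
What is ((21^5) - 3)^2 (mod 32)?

4

(21)^5 ≡ 5 (mod 32)
5 - 3 = 2
(2)^2 ≡ 4 (mod 32)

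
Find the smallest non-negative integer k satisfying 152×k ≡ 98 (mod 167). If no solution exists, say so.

gcd(152, 167) = 1, so a unique solution mod 167 exists.
152⁻¹ ≡ 89 (mod 167).
k ≡ 89×98 ≡ 38 (mod 167).

38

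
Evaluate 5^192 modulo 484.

Compute successive squares:
192 in binary is 11000000, i.e. 192 = 128 + 64.
5^1 ≡ 5 (mod 484)
5^2 ≡ 5^2 = 25 (mod 484)
5^4 ≡ 25^2 = 625 ≡ 141 (mod 484)
5^8 ≡ 141^2 = 19881 ≡ 37 (mod 484)
5^16 ≡ 37^2 = 1369 ≡ 401 (mod 484)
5^32 ≡ 401^2 = 160801 ≡ 113 (mod 484)
5^64 ≡ 113^2 = 12769 ≡ 185 (mod 484)
5^128 ≡ 185^2 = 34225 ≡ 345 (mod 484)
5^192 = 5^128 · 5^64 ≡ 345 · 185 (mod 484).
345 · 185 = 63825 ≡ 421 (mod 484).

421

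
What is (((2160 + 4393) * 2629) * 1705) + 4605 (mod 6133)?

2894

2160 + 4393 = 6553 ≡ 420 (mod 6133)
420 * 2629 = 1104180 ≡ 240 (mod 6133)
240 * 1705 = 409200 ≡ 4422 (mod 6133)
4422 + 4605 = 9027 ≡ 2894 (mod 6133)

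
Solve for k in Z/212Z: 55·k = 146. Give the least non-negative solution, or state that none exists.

126

gcd(55, 212) = 1, so a unique solution mod 212 exists.
55⁻¹ ≡ 27 (mod 212).
k ≡ 27·146 ≡ 126 (mod 212).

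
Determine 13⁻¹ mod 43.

10

Apply the Euclidean algorithm and back-substitute:
43 = 3×13 + 4
13 = 3×4 + 1
4 = 4×1 + 0
gcd(13, 43) = 1, so the inverse exists.
Back-substitute for 1:
1 = 1×13 − 3×4
  = −3×43 + 10×13
So 13⁻¹ ≡ 10 (mod 43).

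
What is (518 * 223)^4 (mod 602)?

518 * 223 = 115514 ≡ 532 (mod 602)
(532)^4 ≡ 434 (mod 602)

434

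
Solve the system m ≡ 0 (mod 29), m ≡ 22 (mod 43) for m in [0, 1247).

667

29⁻¹ mod 43: 29×3 ≡ 1 (mod 43), so 29⁻¹ ≡ 3.
m = 0 + 29×((22 − 0)×3 mod 43) = 0 + 29×23 = 667.
Check: 667 mod 29 = 0, 667 mod 43 = 22. ✓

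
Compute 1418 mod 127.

21

1418 = 11×127 + 21, so 1418 ≡ 21 (mod 127).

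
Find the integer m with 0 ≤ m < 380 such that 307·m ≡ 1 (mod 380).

203

Apply the Euclidean algorithm and back-substitute:
380 = 1·307 + 73
307 = 4·73 + 15
73 = 4·15 + 13
15 = 1·13 + 2
13 = 6·2 + 1
2 = 2·1 + 0
gcd(307, 380) = 1, so the inverse exists.
Bézout: 1 = 143·380 − 177·307.
So 307⁻¹ ≡ −177 ≡ 203 (mod 380).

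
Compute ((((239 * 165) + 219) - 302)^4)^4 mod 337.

239 * 165 = 39435 ≡ 6 (mod 337)
6 + 219 = 225
225 - 302 = -77 ≡ 260 (mod 337)
(260)^4 ≡ 234 (mod 337)
(234)^4 ≡ 295 (mod 337)

295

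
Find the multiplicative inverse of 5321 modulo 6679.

6679 = 1×5321 + 1358
5321 = 3×1358 + 1247
1358 = 1×1247 + 111
1247 = 11×111 + 26
111 = 4×26 + 7
26 = 3×7 + 5
7 = 1×5 + 2
5 = 2×2 + 1
2 = 2×1 + 0
gcd(5321, 6679) = 1, so the inverse exists.
Bézout: 1 = −2253×6679 + 2828×5321.
So 5321⁻¹ ≡ 2828 (mod 6679).

2828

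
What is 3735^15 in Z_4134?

3735^1 ≡ 3735 (mod 4134)
3735^2 ≡ 3735^2 = 13950225 ≡ 2109 (mod 4134)
3735^4 ≡ 2109^2 = 4447881 ≡ 3831 (mod 4134)
3735^8 ≡ 3831^2 = 14676561 ≡ 861 (mod 4134)
3735^15 = 3735^8 * 3735^4 * 3735^2 * 3735^1 ≡ 861 * 3831 * 2109 * 3735 (mod 4134).
Accumulate the product:
861 * 3831 = 3298491 ≡ 3693
3693 * 2109 = 7788537 ≡ 81
81 * 3735 = 302535 ≡ 753

753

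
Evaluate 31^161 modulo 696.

161 in binary is 10100001, i.e. 161 = 128 + 32 + 1.
31^1 ≡ 31 (mod 696)
31^2 ≡ 31^2 = 961 ≡ 265 (mod 696)
31^4 ≡ 265^2 = 70225 ≡ 625 (mod 696)
31^8 ≡ 625^2 = 390625 ≡ 169 (mod 696)
31^16 ≡ 169^2 = 28561 ≡ 25 (mod 696)
31^32 ≡ 25^2 = 625 (mod 696)
31^64 ≡ 625^2 = 390625 ≡ 169 (mod 696)
31^128 ≡ 169^2 = 28561 ≡ 25 (mod 696)
31^161 = 31^128 · 31^32 · 31^1 ≡ 25 · 625 · 31 (mod 696).
Accumulate the product:
25 · 625 = 15625 ≡ 313
313 · 31 = 9703 ≡ 655

655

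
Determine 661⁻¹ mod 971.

971 = 1·661 + 310
661 = 2·310 + 41
310 = 7·41 + 23
41 = 1·23 + 18
23 = 1·18 + 5
18 = 3·5 + 3
5 = 1·3 + 2
3 = 1·2 + 1
2 = 2·1 + 0
gcd(661, 971) = 1, so the inverse exists.
Back-substitute for 1:
1 = 1·3 − 1·2
  = −1·5 + 2·3
  = 2·18 − 7·5
  = −7·23 + 9·18
  = 9·41 − 16·23
  = −16·310 + 121·41
  = 121·661 − 258·310
  = −258·971 + 379·661
So 661⁻¹ ≡ 379 (mod 971).

379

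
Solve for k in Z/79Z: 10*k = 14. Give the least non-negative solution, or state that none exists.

gcd(10, 79) = 1, so a unique solution mod 79 exists.
10⁻¹ ≡ 8 (mod 79).
k ≡ 8*14 ≡ 33 (mod 79).

33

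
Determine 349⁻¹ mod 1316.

181

1316 = 3·349 + 269
349 = 1·269 + 80
269 = 3·80 + 29
80 = 2·29 + 22
29 = 1·22 + 7
22 = 3·7 + 1
7 = 7·1 + 0
gcd(349, 1316) = 1, so the inverse exists.
Back-substitute for 1:
1 = 1·22 − 3·7
  = −3·29 + 4·22
  = 4·80 − 11·29
  = −11·269 + 37·80
  = 37·349 − 48·269
  = −48·1316 + 181·349
So 349⁻¹ ≡ 181 (mod 1316).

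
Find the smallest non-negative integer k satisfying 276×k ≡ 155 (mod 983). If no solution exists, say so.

gcd(276, 983) = 1, so a unique solution mod 983 exists.
276⁻¹ ≡ 260 (mod 983).
k ≡ 260×155 ≡ 980 (mod 983).

980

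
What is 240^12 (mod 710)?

500

240^1 ≡ 240 (mod 710)
240^2 ≡ 240^2 = 57600 ≡ 90 (mod 710)
240^4 ≡ 90^2 = 8100 ≡ 290 (mod 710)
240^8 ≡ 290^2 = 84100 ≡ 320 (mod 710)
240^12 = 240^8 * 240^4 ≡ 320 * 290 (mod 710).
320 * 290 = 92800 ≡ 500 (mod 710).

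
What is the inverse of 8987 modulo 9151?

8872

By the extended Euclidean algorithm:
9151 = 1*8987 + 164
8987 = 54*164 + 131
164 = 1*131 + 33
131 = 3*33 + 32
33 = 1*32 + 1
32 = 32*1 + 0
gcd(8987, 9151) = 1, so the inverse exists.
Back-substitute for 1:
1 = 1*33 − 1*32
  = −1*131 + 4*33
  = 4*164 − 5*131
  = −5*8987 + 274*164
  = 274*9151 − 279*8987
So 8987⁻¹ ≡ −279 ≡ 8872 (mod 9151).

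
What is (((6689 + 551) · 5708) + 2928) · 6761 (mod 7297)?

6557

6689 + 551 = 7240
7240 · 5708 = 41325920 ≡ 3009 (mod 7297)
3009 + 2928 = 5937
5937 · 6761 = 40140057 ≡ 6557 (mod 7297)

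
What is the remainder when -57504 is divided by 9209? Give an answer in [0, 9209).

6959

-57504 = -7*9209 + 6959, so -57504 ≡ 6959 (mod 9209).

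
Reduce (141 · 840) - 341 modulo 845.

644

141 · 840 = 118440 ≡ 140 (mod 845)
140 - 341 = -201 ≡ 644 (mod 845)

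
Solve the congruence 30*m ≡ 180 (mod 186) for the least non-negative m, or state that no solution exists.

6

gcd(30, 186) = 6, and 6 | 180, so solutions exist.
Divide through by 6: 5*m = 30 (mod 31).
5⁻¹ ≡ 25 (mod 31).
m ≡ 25*30 ≡ 6 (mod 31).
The smallest non-negative solution is m = 6.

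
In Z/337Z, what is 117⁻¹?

265

By the extended Euclidean algorithm:
337 = 2*117 + 103
117 = 1*103 + 14
103 = 7*14 + 5
14 = 2*5 + 4
5 = 1*4 + 1
4 = 4*1 + 0
gcd(117, 337) = 1, so the inverse exists.
Bézout: 1 = 25*337 − 72*117.
So 117⁻¹ ≡ −72 ≡ 265 (mod 337).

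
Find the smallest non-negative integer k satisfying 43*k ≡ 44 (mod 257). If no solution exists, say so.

gcd(43, 257) = 1, so a unique solution mod 257 exists.
43⁻¹ ≡ 6 (mod 257).
k ≡ 6*44 ≡ 7 (mod 257).

7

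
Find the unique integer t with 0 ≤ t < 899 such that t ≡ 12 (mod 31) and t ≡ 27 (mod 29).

694

31⁻¹ mod 29: 31×15 ≡ 1 (mod 29), so 31⁻¹ ≡ 15.
t = 12 + 31×((27 − 12)×15 mod 29) = 12 + 31×22 = 694.
Check: 694 mod 31 = 12, 694 mod 29 = 27. ✓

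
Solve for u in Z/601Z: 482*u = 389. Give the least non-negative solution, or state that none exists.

gcd(482, 601) = 1, so a unique solution mod 601 exists.
482⁻¹ ≡ 101 (mod 601).
u ≡ 101*389 ≡ 224 (mod 601).

224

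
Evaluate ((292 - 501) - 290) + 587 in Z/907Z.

292 - 501 = -209 ≡ 698 (mod 907)
698 - 290 = 408
408 + 587 = 995 ≡ 88 (mod 907)

88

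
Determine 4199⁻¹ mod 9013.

Apply the Euclidean algorithm and back-substitute:
9013 = 2*4199 + 615
4199 = 6*615 + 509
615 = 1*509 + 106
509 = 4*106 + 85
106 = 1*85 + 21
85 = 4*21 + 1
21 = 21*1 + 0
gcd(4199, 9013) = 1, so the inverse exists.
Bézout: 1 = −198*9013 + 425*4199.
So 4199⁻¹ ≡ 425 (mod 9013).

425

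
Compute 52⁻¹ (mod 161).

96

161 = 3*52 + 5
52 = 10*5 + 2
5 = 2*2 + 1
2 = 2*1 + 0
gcd(52, 161) = 1, so the inverse exists.
Bézout: 1 = 21*161 − 65*52.
So 52⁻¹ ≡ −65 ≡ 96 (mod 161).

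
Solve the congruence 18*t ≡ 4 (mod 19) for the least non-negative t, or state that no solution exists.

gcd(18, 19) = 1, so a unique solution mod 19 exists.
18⁻¹ ≡ 18 (mod 19).
t ≡ 18*4 ≡ 15 (mod 19).

15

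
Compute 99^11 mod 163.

By square-and-multiply:
11 in binary is 1011, i.e. 11 = 8 + 2 + 1.
99^1 ≡ 99 (mod 163)
99^2 ≡ 99^2 = 9801 ≡ 21 (mod 163)
99^4 ≡ 21^2 = 441 ≡ 115 (mod 163)
99^8 ≡ 115^2 = 13225 ≡ 22 (mod 163)
99^11 = 99^8 × 99^2 × 99^1 ≡ 22 × 21 × 99 (mod 163).
Accumulate the product:
22 × 21 = 462 ≡ 136
136 × 99 = 13464 ≡ 98

98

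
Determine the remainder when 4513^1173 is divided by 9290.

1993

1173 in binary is 10010010101, i.e. 1173 = 1024 + 128 + 16 + 4 + 1.
4513^1 ≡ 4513 (mod 9290)
4513^2 ≡ 4513^2 = 20367169 ≡ 3489 (mod 9290)
4513^4 ≡ 3489^2 = 12173121 ≡ 3221 (mod 9290)
4513^8 ≡ 3221^2 = 10374841 ≡ 7201 (mod 9290)
4513^16 ≡ 7201^2 = 51854401 ≡ 6911 (mod 9290)
4513^32 ≡ 6911^2 = 47761921 ≡ 2031 (mod 9290)
4513^64 ≡ 2031^2 = 4124961 ≡ 201 (mod 9290)
4513^128 ≡ 201^2 = 40401 ≡ 3241 (mod 9290)
4513^256 ≡ 3241^2 = 10504081 ≡ 6381 (mod 9290)
4513^512 ≡ 6381^2 = 40717161 ≡ 8381 (mod 9290)
4513^1024 ≡ 8381^2 = 70241161 ≡ 8761 (mod 9290)
4513^1173 = 4513^1024 * 4513^128 * 4513^16 * 4513^4 * 4513^1 ≡ 8761 * 3241 * 6911 * 3221 * 4513 (mod 9290).
Accumulate the product:
8761 * 3241 = 28394401 ≡ 4161
4161 * 6911 = 28756671 ≡ 4121
4121 * 3221 = 13273741 ≡ 7621
7621 * 4513 = 34393573 ≡ 1993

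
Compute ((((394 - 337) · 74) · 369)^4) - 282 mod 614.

104

394 - 337 = 57
57 · 74 = 4218 ≡ 534 (mod 614)
534 · 369 = 197046 ≡ 566 (mod 614)
(566)^4 ≡ 386 (mod 614)
386 - 282 = 104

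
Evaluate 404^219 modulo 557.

By square-and-multiply:
219 in binary is 11011011, i.e. 219 = 128 + 64 + 16 + 8 + 2 + 1.
404^1 ≡ 404 (mod 557)
404^2 ≡ 404^2 = 163216 ≡ 15 (mod 557)
404^4 ≡ 15^2 = 225 (mod 557)
404^8 ≡ 225^2 = 50625 ≡ 495 (mod 557)
404^16 ≡ 495^2 = 245025 ≡ 502 (mod 557)
404^32 ≡ 502^2 = 252004 ≡ 240 (mod 557)
404^64 ≡ 240^2 = 57600 ≡ 229 (mod 557)
404^128 ≡ 229^2 = 52441 ≡ 83 (mod 557)
404^219 = 404^128 · 404^64 · 404^16 · 404^8 · 404^2 · 404^1 ≡ 83 · 229 · 502 · 495 · 15 · 404 (mod 557).
Accumulate the product:
83 · 229 = 19007 ≡ 69
69 · 502 = 34638 ≡ 104
104 · 495 = 51480 ≡ 236
236 · 15 = 3540 ≡ 198
198 · 404 = 79992 ≡ 341

341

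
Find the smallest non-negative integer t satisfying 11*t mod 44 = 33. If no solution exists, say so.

gcd(11, 44) = 11, and 11 | 33, so solutions exist.
Divide through by 11: 1*t mod 4 = 3.
1⁻¹ ≡ 1 (mod 4).
t ≡ 1*3 ≡ 3 (mod 4).
The smallest non-negative solution is t = 3.

3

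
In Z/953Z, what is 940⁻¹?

Run the extended Euclidean algorithm:
953 = 1×940 + 13
940 = 72×13 + 4
13 = 3×4 + 1
4 = 4×1 + 0
gcd(940, 953) = 1, so the inverse exists.
Back-substitute for 1:
1 = 1×13 − 3×4
  = −3×940 + 217×13
  = 217×953 − 220×940
So 940⁻¹ ≡ −220 ≡ 733 (mod 953).

733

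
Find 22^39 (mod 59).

29

39 in binary is 100111, i.e. 39 = 32 + 4 + 2 + 1.
22^1 ≡ 22 (mod 59)
22^2 ≡ 22^2 = 484 ≡ 12 (mod 59)
22^4 ≡ 12^2 = 144 ≡ 26 (mod 59)
22^8 ≡ 26^2 = 676 ≡ 27 (mod 59)
22^16 ≡ 27^2 = 729 ≡ 21 (mod 59)
22^32 ≡ 21^2 = 441 ≡ 28 (mod 59)
22^39 = 22^32 * 22^4 * 22^2 * 22^1 ≡ 28 * 26 * 12 * 22 (mod 59).
Accumulate the product:
28 * 26 = 728 ≡ 20
20 * 12 = 240 ≡ 4
4 * 22 = 88 ≡ 29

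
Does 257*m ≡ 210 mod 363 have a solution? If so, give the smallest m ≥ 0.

135

gcd(257, 363) = 1, so a unique solution mod 363 exists.
257⁻¹ ≡ 113 (mod 363).
m ≡ 113*210 ≡ 135 (mod 363).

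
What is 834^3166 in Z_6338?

3530

By square-and-multiply:
834^1 ≡ 834 (mod 6338)
834^2 ≡ 834^2 = 695556 ≡ 4714 (mod 6338)
834^4 ≡ 4714^2 = 22221796 ≡ 768 (mod 6338)
834^8 ≡ 768^2 = 589824 ≡ 390 (mod 6338)
834^16 ≡ 390^2 = 152100 ≡ 6326 (mod 6338)
834^32 ≡ 6326^2 = 40018276 ≡ 144 (mod 6338)
834^64 ≡ 144^2 = 20736 ≡ 1722 (mod 6338)
834^128 ≡ 1722^2 = 2965284 ≡ 5438 (mod 6338)
834^256 ≡ 5438^2 = 29571844 ≡ 5074 (mod 6338)
834^512 ≡ 5074^2 = 25745476 ≡ 520 (mod 6338)
834^1024 ≡ 520^2 = 270400 ≡ 4204 (mod 6338)
834^2048 ≡ 4204^2 = 17673616 ≡ 3272 (mod 6338)
834^3166 = 834^2048 * 834^1024 * 834^64 * 834^16 * 834^8 * 834^4 * 834^2 ≡ 3272 * 4204 * 1722 * 6326 * 390 * 768 * 4714 (mod 6338).
Accumulate the product:
3272 * 4204 = 13755488 ≡ 2028
2028 * 1722 = 3492216 ≡ 6316
6316 * 6326 = 39955016 ≡ 264
264 * 390 = 102960 ≡ 1552
1552 * 768 = 1191936 ≡ 392
392 * 4714 = 1847888 ≡ 3530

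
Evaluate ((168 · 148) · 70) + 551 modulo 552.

23

168 · 148 = 24864 ≡ 24 (mod 552)
24 · 70 = 1680 ≡ 24 (mod 552)
24 + 551 = 575 ≡ 23 (mod 552)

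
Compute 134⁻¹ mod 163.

Run the extended Euclidean algorithm:
163 = 1*134 + 29
134 = 4*29 + 18
29 = 1*18 + 11
18 = 1*11 + 7
11 = 1*7 + 4
7 = 1*4 + 3
4 = 1*3 + 1
3 = 3*1 + 0
gcd(134, 163) = 1, so the inverse exists.
Back-substitute for 1:
1 = 1*4 − 1*3
  = −1*7 + 2*4
  = 2*11 − 3*7
  = −3*18 + 5*11
  = 5*29 − 8*18
  = −8*134 + 37*29
  = 37*163 − 45*134
So 134⁻¹ ≡ −45 ≡ 118 (mod 163).

118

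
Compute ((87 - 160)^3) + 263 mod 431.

87 - 160 = -73 ≡ 358 (mod 431)
(358)^3 ≡ 176 (mod 431)
176 + 263 = 439 ≡ 8 (mod 431)

8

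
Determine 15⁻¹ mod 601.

561

601 = 40·15 + 1
15 = 15·1 + 0
gcd(15, 601) = 1, so the inverse exists.
Bézout: 1 = 1·601 − 40·15.
So 15⁻¹ ≡ −40 ≡ 561 (mod 601).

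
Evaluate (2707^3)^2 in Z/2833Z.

(2707)^3 ≡ 2555 (mod 2833)
(2555)^2 ≡ 793 (mod 2833)

793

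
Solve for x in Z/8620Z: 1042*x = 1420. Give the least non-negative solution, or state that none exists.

4270

gcd(1042, 8620) = 2, and 2 | 1420, so solutions exist.
Divide through by 2: 521*x ≡ 710 mod 4310.
521⁻¹ ≡ 91 (mod 4310).
x ≡ 91*710 ≡ 4270 (mod 4310).
The smallest non-negative solution is x = 4270.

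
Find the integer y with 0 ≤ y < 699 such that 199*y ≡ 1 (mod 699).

418

Run the extended Euclidean algorithm:
699 = 3*199 + 102
199 = 1*102 + 97
102 = 1*97 + 5
97 = 19*5 + 2
5 = 2*2 + 1
2 = 2*1 + 0
gcd(199, 699) = 1, so the inverse exists.
Back-substitute for 1:
1 = 1*5 − 2*2
  = −2*97 + 39*5
  = 39*102 − 41*97
  = −41*199 + 80*102
  = 80*699 − 281*199
So 199⁻¹ ≡ −281 ≡ 418 (mod 699).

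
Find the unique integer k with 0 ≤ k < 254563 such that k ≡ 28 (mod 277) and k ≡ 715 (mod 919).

277⁻¹ mod 919: 277·637 ≡ 1 (mod 919), so 277⁻¹ ≡ 637.
k = 28 + 277·((715 − 28)·637 mod 919) = 28 + 277·175 = 48503.

48503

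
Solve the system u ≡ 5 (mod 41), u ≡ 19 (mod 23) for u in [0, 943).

456

41⁻¹ mod 23: 41×9 ≡ 1 (mod 23), so 41⁻¹ ≡ 9.
u = 5 + 41×((19 − 5)×9 mod 23) = 5 + 41×11 = 456.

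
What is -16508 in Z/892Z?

-16508 = -19*892 + 440, so -16508 ≡ 440 (mod 892).

440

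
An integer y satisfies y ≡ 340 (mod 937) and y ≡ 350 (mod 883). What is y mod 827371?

937⁻¹ mod 883: 937·278 ≡ 1 (mod 883), so 937⁻¹ ≡ 278.
y = 340 + 937·((350 − 340)·278 mod 883) = 340 + 937·131 = 123087.

123087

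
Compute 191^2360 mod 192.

Using repeated squaring:
2360 in binary is 100100111000, i.e. 2360 = 2048 + 256 + 32 + 16 + 8.
191^1 ≡ 191 (mod 192)
191^2 ≡ 191^2 = 36481 ≡ 1 (mod 192)
191^4 ≡ 1^2 = 1 (mod 192)
191^8 ≡ 1^2 = 1 (mod 192)
191^16 ≡ 1^2 = 1 (mod 192)
191^32 ≡ 1^2 = 1 (mod 192)
191^64 ≡ 1^2 = 1 (mod 192)
191^128 ≡ 1^2 = 1 (mod 192)
191^256 ≡ 1^2 = 1 (mod 192)
191^512 ≡ 1^2 = 1 (mod 192)
191^1024 ≡ 1^2 = 1 (mod 192)
191^2048 ≡ 1^2 = 1 (mod 192)
191^2360 = 191^2048 × 191^256 × 191^32 × 191^16 × 191^8 ≡ 1 × 1 × 1 × 1 × 1 (mod 192).
Accumulate the product:
1 × 1 = 1
1 × 1 = 1
1 × 1 = 1
1 × 1 = 1

1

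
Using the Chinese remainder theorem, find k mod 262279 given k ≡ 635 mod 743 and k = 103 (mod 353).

743⁻¹ mod 353: 743×229 ≡ 1 (mod 353), so 743⁻¹ ≡ 229.
k = 635 + 743×((103 − 635)×229 mod 353) = 635 + 743×310 = 230965.
Check: 230965 mod 743 = 635, 230965 mod 353 = 103. ✓

230965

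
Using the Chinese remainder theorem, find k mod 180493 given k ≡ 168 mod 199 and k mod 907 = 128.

81758

199⁻¹ mod 907: 199*670 ≡ 1 (mod 907), so 199⁻¹ ≡ 670.
k = 168 + 199*((128 − 168)*670 mod 907) = 168 + 199*410 = 81758.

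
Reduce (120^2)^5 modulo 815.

90

(120)^2 ≡ 545 (mod 815)
(545)^5 ≡ 90 (mod 815)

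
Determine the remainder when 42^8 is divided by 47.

Using repeated squaring:
42^1 ≡ 42 (mod 47)
42^2 ≡ 42^2 = 1764 ≡ 25 (mod 47)
42^4 ≡ 25^2 = 625 ≡ 14 (mod 47)
42^8 ≡ 14^2 = 196 ≡ 8 (mod 47)
So 42^8 ≡ 8 (mod 47).

8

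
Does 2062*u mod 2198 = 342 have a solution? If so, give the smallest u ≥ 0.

1048

gcd(2062, 2198) = 2, and 2 | 342, so solutions exist.
Divide through by 2: 1031*u ≡ 171 mod 1099.
1031⁻¹ ≡ 501 (mod 1099).
u ≡ 501*171 ≡ 1048 (mod 1099).
The smallest non-negative solution is u = 1048.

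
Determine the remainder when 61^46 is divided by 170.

Compute successive squares:
61^1 ≡ 61 (mod 170)
61^2 ≡ 61^2 = 3721 ≡ 151 (mod 170)
61^4 ≡ 151^2 = 22801 ≡ 21 (mod 170)
61^8 ≡ 21^2 = 441 ≡ 101 (mod 170)
61^16 ≡ 101^2 = 10201 ≡ 1 (mod 170)
61^32 ≡ 1^2 = 1 (mod 170)
61^46 = 61^32 × 61^8 × 61^4 × 61^2 ≡ 1 × 101 × 21 × 151 (mod 170).
Accumulate the product:
1 × 101 = 101
101 × 21 = 2121 ≡ 81
81 × 151 = 12231 ≡ 161

161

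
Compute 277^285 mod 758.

By square-and-multiply:
285 in binary is 100011101, i.e. 285 = 256 + 16 + 8 + 4 + 1.
277^1 ≡ 277 (mod 758)
277^2 ≡ 277^2 = 76729 ≡ 171 (mod 758)
277^4 ≡ 171^2 = 29241 ≡ 437 (mod 758)
277^8 ≡ 437^2 = 190969 ≡ 711 (mod 758)
277^16 ≡ 711^2 = 505521 ≡ 693 (mod 758)
277^32 ≡ 693^2 = 480249 ≡ 435 (mod 758)
277^64 ≡ 435^2 = 189225 ≡ 483 (mod 758)
277^128 ≡ 483^2 = 233289 ≡ 583 (mod 758)
277^256 ≡ 583^2 = 339889 ≡ 305 (mod 758)
277^285 = 277^256 · 277^16 · 277^8 · 277^4 · 277^1 ≡ 305 · 693 · 711 · 437 · 277 (mod 758).
Accumulate the product:
305 · 693 = 211365 ≡ 641
641 · 711 = 455751 ≡ 193
193 · 437 = 84341 ≡ 203
203 · 277 = 56231 ≡ 139

139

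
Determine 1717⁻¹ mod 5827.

Apply the Euclidean algorithm and back-substitute:
5827 = 3×1717 + 676
1717 = 2×676 + 365
676 = 1×365 + 311
365 = 1×311 + 54
311 = 5×54 + 41
54 = 1×41 + 13
41 = 3×13 + 2
13 = 6×2 + 1
2 = 2×1 + 0
gcd(1717, 5827) = 1, so the inverse exists.
Back-substitute for 1:
1 = 1×13 − 6×2
  = −6×41 + 19×13
  = 19×54 − 25×41
  = −25×311 + 144×54
  = 144×365 − 169×311
  = −169×676 + 313×365
  = 313×1717 − 795×676
  = −795×5827 + 2698×1717
So 1717⁻¹ ≡ 2698 (mod 5827).

2698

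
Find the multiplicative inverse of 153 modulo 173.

Run the extended Euclidean algorithm:
173 = 1·153 + 20
153 = 7·20 + 13
20 = 1·13 + 7
13 = 1·7 + 6
7 = 1·6 + 1
6 = 6·1 + 0
gcd(153, 173) = 1, so the inverse exists.
Bézout: 1 = 23·173 − 26·153.
So 153⁻¹ ≡ −26 ≡ 147 (mod 173).

147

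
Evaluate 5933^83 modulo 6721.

By square-and-multiply:
5933^1 ≡ 5933 (mod 6721)
5933^2 ≡ 5933^2 = 35200489 ≡ 2612 (mod 6721)
5933^4 ≡ 2612^2 = 6822544 ≡ 729 (mod 6721)
5933^8 ≡ 729^2 = 531441 ≡ 482 (mod 6721)
5933^16 ≡ 482^2 = 232324 ≡ 3810 (mod 6721)
5933^32 ≡ 3810^2 = 14516100 ≡ 5461 (mod 6721)
5933^64 ≡ 5461^2 = 29822521 ≡ 1444 (mod 6721)
5933^83 = 5933^64 · 5933^16 · 5933^2 · 5933^1 ≡ 1444 · 3810 · 2612 · 5933 (mod 6721).
Accumulate the product:
1444 · 3810 = 5501640 ≡ 3862
3862 · 2612 = 10087544 ≡ 6044
6044 · 5933 = 35859052 ≡ 2517

2517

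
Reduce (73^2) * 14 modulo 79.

30

(73)^2 ≡ 36 (mod 79)
36 * 14 = 504 ≡ 30 (mod 79)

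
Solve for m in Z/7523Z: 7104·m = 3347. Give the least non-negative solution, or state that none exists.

gcd(7104, 7523) = 1, so a unique solution mod 7523 exists.
7104⁻¹ ≡ 395 (mod 7523).
m ≡ 395·3347 ≡ 5540 (mod 7523).

5540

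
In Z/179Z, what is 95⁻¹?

49

179 = 1×95 + 84
95 = 1×84 + 11
84 = 7×11 + 7
11 = 1×7 + 4
7 = 1×4 + 3
4 = 1×3 + 1
3 = 3×1 + 0
gcd(95, 179) = 1, so the inverse exists.
Back-substitute for 1:
1 = 1×4 − 1×3
  = −1×7 + 2×4
  = 2×11 − 3×7
  = −3×84 + 23×11
  = 23×95 − 26×84
  = −26×179 + 49×95
So 95⁻¹ ≡ 49 (mod 179).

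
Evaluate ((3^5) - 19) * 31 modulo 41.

(3)^5 ≡ 38 (mod 41)
38 - 19 = 19
19 * 31 = 589 ≡ 15 (mod 41)

15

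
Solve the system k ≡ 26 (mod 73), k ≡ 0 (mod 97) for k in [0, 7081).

73⁻¹ mod 97: 73×4 ≡ 1 (mod 97), so 73⁻¹ ≡ 4.
k = 26 + 73×((0 − 26)×4 mod 97) = 26 + 73×90 = 6596.

6596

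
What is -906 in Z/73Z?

43

-906 = -13·73 + 43, so -906 ≡ 43 (mod 73).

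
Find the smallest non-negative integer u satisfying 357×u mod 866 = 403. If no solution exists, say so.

855

gcd(357, 866) = 1, so a unique solution mod 866 exists.
357⁻¹ ≡ 621 (mod 866).
u ≡ 621×403 ≡ 855 (mod 866).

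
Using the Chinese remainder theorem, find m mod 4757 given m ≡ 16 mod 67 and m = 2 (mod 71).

2629

67⁻¹ mod 71: 67×53 ≡ 1 (mod 71), so 67⁻¹ ≡ 53.
m = 16 + 67×((2 − 16)×53 mod 71) = 16 + 67×39 = 2629.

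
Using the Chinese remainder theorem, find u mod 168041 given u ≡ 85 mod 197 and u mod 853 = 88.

197⁻¹ mod 853: 197·433 ≡ 1 (mod 853), so 197⁻¹ ≡ 433.
u = 85 + 197·((88 − 85)·433 mod 853) = 85 + 197·446 = 87947.
Check: 87947 mod 197 = 85, 87947 mod 853 = 88. ✓

87947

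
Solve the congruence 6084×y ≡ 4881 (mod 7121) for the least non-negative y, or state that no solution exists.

gcd(6084, 7121) = 1, so a unique solution mod 7121 exists.
6084⁻¹ ≡ 1806 (mod 7121).
y ≡ 1806×4881 ≡ 6409 (mod 7121).

6409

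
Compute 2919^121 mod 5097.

4578

Compute successive squares:
2919^1 ≡ 2919 (mod 5097)
2919^2 ≡ 2919^2 = 8520561 ≡ 3474 (mod 5097)
2919^4 ≡ 3474^2 = 12068676 ≡ 4077 (mod 5097)
2919^8 ≡ 4077^2 = 16621929 ≡ 612 (mod 5097)
2919^16 ≡ 612^2 = 374544 ≡ 2463 (mod 5097)
2919^32 ≡ 2463^2 = 6066369 ≡ 939 (mod 5097)
2919^64 ≡ 939^2 = 881721 ≡ 5037 (mod 5097)
2919^121 = 2919^64 × 2919^32 × 2919^16 × 2919^8 × 2919^1 ≡ 5037 × 939 × 2463 × 612 × 2919 (mod 5097).
Accumulate the product:
5037 × 939 = 4729743 ≡ 4824
4824 × 2463 = 11881512 ≡ 405
405 × 612 = 247860 ≡ 3204
3204 × 2919 = 9352476 ≡ 4578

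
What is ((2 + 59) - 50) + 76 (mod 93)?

2 + 59 = 61
61 - 50 = 11
11 + 76 = 87

87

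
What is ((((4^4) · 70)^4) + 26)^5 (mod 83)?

14

(4)^4 ≡ 7 (mod 83)
7 · 70 = 490 ≡ 75 (mod 83)
(75)^4 ≡ 29 (mod 83)
29 + 26 = 55
(55)^5 ≡ 14 (mod 83)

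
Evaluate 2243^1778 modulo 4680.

Compute successive squares:
1778 in binary is 11011110010, i.e. 1778 = 1024 + 512 + 128 + 64 + 32 + 16 + 2.
2243^1 ≡ 2243 (mod 4680)
2243^2 ≡ 2243^2 = 5031049 ≡ 49 (mod 4680)
2243^4 ≡ 49^2 = 2401 (mod 4680)
2243^8 ≡ 2401^2 = 5764801 ≡ 3721 (mod 4680)
2243^16 ≡ 3721^2 = 13845841 ≡ 2401 (mod 4680)
2243^32 ≡ 2401^2 = 5764801 ≡ 3721 (mod 4680)
2243^64 ≡ 3721^2 = 13845841 ≡ 2401 (mod 4680)
2243^128 ≡ 2401^2 = 5764801 ≡ 3721 (mod 4680)
2243^256 ≡ 3721^2 = 13845841 ≡ 2401 (mod 4680)
2243^512 ≡ 2401^2 = 5764801 ≡ 3721 (mod 4680)
2243^1024 ≡ 3721^2 = 13845841 ≡ 2401 (mod 4680)
2243^1778 = 2243^1024 × 2243^512 × 2243^128 × 2243^64 × 2243^32 × 2243^16 × 2243^2 ≡ 2401 × 3721 × 3721 × 2401 × 3721 × 2401 × 49 (mod 4680).
Accumulate the product:
2401 × 3721 = 8934121 ≡ 1
1 × 3721 = 3721
3721 × 2401 = 8934121 ≡ 1
1 × 3721 = 3721
3721 × 2401 = 8934121 ≡ 1
1 × 49 = 49

49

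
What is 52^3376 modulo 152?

24

52^1 ≡ 52 (mod 152)
52^2 ≡ 52^2 = 2704 ≡ 120 (mod 152)
52^4 ≡ 120^2 = 14400 ≡ 112 (mod 152)
52^8 ≡ 112^2 = 12544 ≡ 80 (mod 152)
52^16 ≡ 80^2 = 6400 ≡ 16 (mod 152)
52^32 ≡ 16^2 = 256 ≡ 104 (mod 152)
52^64 ≡ 104^2 = 10816 ≡ 24 (mod 152)
52^128 ≡ 24^2 = 576 ≡ 120 (mod 152)
52^256 ≡ 120^2 = 14400 ≡ 112 (mod 152)
52^512 ≡ 112^2 = 12544 ≡ 80 (mod 152)
52^1024 ≡ 80^2 = 6400 ≡ 16 (mod 152)
52^2048 ≡ 16^2 = 256 ≡ 104 (mod 152)
52^3376 = 52^2048 × 52^1024 × 52^256 × 52^32 × 52^16 ≡ 104 × 16 × 112 × 104 × 16 (mod 152).
Accumulate the product:
104 × 16 = 1664 ≡ 144
144 × 112 = 16128 ≡ 16
16 × 104 = 1664 ≡ 144
144 × 16 = 2304 ≡ 24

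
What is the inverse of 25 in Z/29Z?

Run the extended Euclidean algorithm:
29 = 1×25 + 4
25 = 6×4 + 1
4 = 4×1 + 0
gcd(25, 29) = 1, so the inverse exists.
Back-substitute for 1:
1 = 1×25 − 6×4
  = −6×29 + 7×25
So 25⁻¹ ≡ 7 (mod 29).

7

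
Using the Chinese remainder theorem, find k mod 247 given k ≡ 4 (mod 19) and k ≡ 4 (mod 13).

4

19⁻¹ mod 13: 19×11 ≡ 1 (mod 13), so 19⁻¹ ≡ 11.
k = 4 + 19×((4 − 4)×11 mod 13) = 4 + 19×0 = 4.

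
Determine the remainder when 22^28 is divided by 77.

Using repeated squaring:
28 in binary is 11100, i.e. 28 = 16 + 8 + 4.
22^1 ≡ 22 (mod 77)
22^2 ≡ 22^2 = 484 ≡ 22 (mod 77)
22^4 ≡ 22^2 = 484 ≡ 22 (mod 77)
22^8 ≡ 22^2 = 484 ≡ 22 (mod 77)
22^16 ≡ 22^2 = 484 ≡ 22 (mod 77)
22^28 = 22^16 × 22^8 × 22^4 ≡ 22 × 22 × 22 (mod 77).
Accumulate the product:
22 × 22 = 484 ≡ 22
22 × 22 = 484 ≡ 22

22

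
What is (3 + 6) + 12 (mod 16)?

5

3 + 6 = 9
9 + 12 = 21 ≡ 5 (mod 16)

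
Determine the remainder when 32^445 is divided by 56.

32

By square-and-multiply:
32^1 ≡ 32 (mod 56)
32^2 ≡ 32^2 = 1024 ≡ 16 (mod 56)
32^4 ≡ 16^2 = 256 ≡ 32 (mod 56)
32^8 ≡ 32^2 = 1024 ≡ 16 (mod 56)
32^16 ≡ 16^2 = 256 ≡ 32 (mod 56)
32^32 ≡ 32^2 = 1024 ≡ 16 (mod 56)
32^64 ≡ 16^2 = 256 ≡ 32 (mod 56)
32^128 ≡ 32^2 = 1024 ≡ 16 (mod 56)
32^256 ≡ 16^2 = 256 ≡ 32 (mod 56)
32^445 = 32^256 × 32^128 × 32^32 × 32^16 × 32^8 × 32^4 × 32^1 ≡ 32 × 16 × 16 × 32 × 16 × 32 × 32 (mod 56).
Accumulate the product:
32 × 16 = 512 ≡ 8
8 × 16 = 128 ≡ 16
16 × 32 = 512 ≡ 8
8 × 16 = 128 ≡ 16
16 × 32 = 512 ≡ 8
8 × 32 = 256 ≡ 32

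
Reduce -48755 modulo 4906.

305

-48755 = -10×4906 + 305, so -48755 ≡ 305 (mod 4906).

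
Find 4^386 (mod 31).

Compute successive squares:
4^1 ≡ 4 (mod 31)
4^2 ≡ 4^2 = 16 (mod 31)
4^4 ≡ 16^2 = 256 ≡ 8 (mod 31)
4^8 ≡ 8^2 = 64 ≡ 2 (mod 31)
4^16 ≡ 2^2 = 4 (mod 31)
4^32 ≡ 4^2 = 16 (mod 31)
4^64 ≡ 16^2 = 256 ≡ 8 (mod 31)
4^128 ≡ 8^2 = 64 ≡ 2 (mod 31)
4^256 ≡ 2^2 = 4 (mod 31)
4^386 = 4^256 * 4^128 * 4^2 ≡ 4 * 2 * 16 (mod 31).
Accumulate the product:
4 * 2 = 8
8 * 16 = 128 ≡ 4

4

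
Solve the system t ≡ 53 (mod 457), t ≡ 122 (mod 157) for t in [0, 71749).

43925

457⁻¹ mod 157: 457·56 ≡ 1 (mod 157), so 457⁻¹ ≡ 56.
t = 53 + 457·((122 − 53)·56 mod 157) = 53 + 457·96 = 43925.
Check: 43925 mod 457 = 53, 43925 mod 157 = 122. ✓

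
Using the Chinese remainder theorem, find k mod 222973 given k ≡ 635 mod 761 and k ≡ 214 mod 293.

122395

761⁻¹ mod 293: 761×72 ≡ 1 (mod 293), so 761⁻¹ ≡ 72.
k = 635 + 761×((214 − 635)×72 mod 293) = 635 + 761×160 = 122395.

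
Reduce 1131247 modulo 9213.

7261

1131247 = 122×9213 + 7261, so 1131247 ≡ 7261 (mod 9213).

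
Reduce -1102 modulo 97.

62

-1102 = -12·97 + 62, so -1102 ≡ 62 (mod 97).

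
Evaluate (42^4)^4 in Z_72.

0

(42)^4 ≡ 0 (mod 72)
(0)^4 ≡ 0 (mod 72)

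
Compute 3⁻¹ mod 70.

47

Run the extended Euclidean algorithm:
70 = 23×3 + 1
3 = 3×1 + 0
gcd(3, 70) = 1, so the inverse exists.
Back-substitute for 1:
1 = 1×70 − 23×3
So 3⁻¹ ≡ −23 ≡ 47 (mod 70).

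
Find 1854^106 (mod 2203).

By square-and-multiply:
1854^1 ≡ 1854 (mod 2203)
1854^2 ≡ 1854^2 = 3437316 ≡ 636 (mod 2203)
1854^4 ≡ 636^2 = 404496 ≡ 1347 (mod 2203)
1854^8 ≡ 1347^2 = 1814409 ≡ 1340 (mod 2203)
1854^16 ≡ 1340^2 = 1795600 ≡ 155 (mod 2203)
1854^32 ≡ 155^2 = 24025 ≡ 1995 (mod 2203)
1854^64 ≡ 1995^2 = 3980025 ≡ 1407 (mod 2203)
1854^106 = 1854^64 × 1854^32 × 1854^8 × 1854^2 ≡ 1407 × 1995 × 1340 × 636 (mod 2203).
Accumulate the product:
1407 × 1995 = 2806965 ≡ 343
343 × 1340 = 459620 ≡ 1396
1396 × 636 = 887856 ≡ 47

47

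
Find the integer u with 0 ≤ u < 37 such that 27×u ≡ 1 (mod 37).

Run the extended Euclidean algorithm:
37 = 1*27 + 10
27 = 2*10 + 7
10 = 1*7 + 3
7 = 2*3 + 1
3 = 3*1 + 0
gcd(27, 37) = 1, so the inverse exists.
Bézout: 1 = −8*37 + 11*27.
So 27⁻¹ ≡ 11 (mod 37).

11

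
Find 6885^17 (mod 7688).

Using repeated squaring:
17 in binary is 10001, i.e. 17 = 16 + 1.
6885^1 ≡ 6885 (mod 7688)
6885^2 ≡ 6885^2 = 47403225 ≡ 6705 (mod 7688)
6885^4 ≡ 6705^2 = 44957025 ≡ 5289 (mod 7688)
6885^8 ≡ 5289^2 = 27973521 ≡ 4577 (mod 7688)
6885^16 ≡ 4577^2 = 20948929 ≡ 6817 (mod 7688)
6885^17 = 6885^16 * 6885^1 ≡ 6817 * 6885 (mod 7688).
6817 * 6885 = 46935045 ≡ 7493 (mod 7688).

7493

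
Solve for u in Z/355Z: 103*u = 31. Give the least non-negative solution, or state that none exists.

gcd(103, 355) = 1, so a unique solution mod 355 exists.
103⁻¹ ≡ 162 (mod 355).
u ≡ 162*31 ≡ 52 (mod 355).

52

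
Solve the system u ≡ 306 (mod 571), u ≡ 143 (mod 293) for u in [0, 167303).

51125

571⁻¹ mod 293: 571·39 ≡ 1 (mod 293), so 571⁻¹ ≡ 39.
u = 306 + 571·((143 − 306)·39 mod 293) = 306 + 571·89 = 51125.
Check: 51125 mod 571 = 306, 51125 mod 293 = 143. ✓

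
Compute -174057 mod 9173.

230

-174057 = -19*9173 + 230, so -174057 ≡ 230 (mod 9173).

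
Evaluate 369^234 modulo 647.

Compute successive squares:
234 in binary is 11101010, i.e. 234 = 128 + 64 + 32 + 8 + 2.
369^1 ≡ 369 (mod 647)
369^2 ≡ 369^2 = 136161 ≡ 291 (mod 647)
369^4 ≡ 291^2 = 84681 ≡ 571 (mod 647)
369^8 ≡ 571^2 = 326041 ≡ 600 (mod 647)
369^16 ≡ 600^2 = 360000 ≡ 268 (mod 647)
369^32 ≡ 268^2 = 71824 ≡ 7 (mod 647)
369^64 ≡ 7^2 = 49 (mod 647)
369^128 ≡ 49^2 = 2401 ≡ 460 (mod 647)
369^234 = 369^128 × 369^64 × 369^32 × 369^8 × 369^2 ≡ 460 × 49 × 7 × 600 × 291 (mod 647).
Accumulate the product:
460 × 49 = 22540 ≡ 542
542 × 7 = 3794 ≡ 559
559 × 600 = 335400 ≡ 254
254 × 291 = 73914 ≡ 156

156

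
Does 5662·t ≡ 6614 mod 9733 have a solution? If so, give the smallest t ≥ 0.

gcd(5662, 9733) = 1, so a unique solution mod 9733 exists.
5662⁻¹ ≡ 6558 (mod 9733).
t ≡ 6558·6614 ≡ 4364 (mod 9733).

4364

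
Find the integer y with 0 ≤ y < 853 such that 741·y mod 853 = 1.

99

By the extended Euclidean algorithm:
853 = 1*741 + 112
741 = 6*112 + 69
112 = 1*69 + 43
69 = 1*43 + 26
43 = 1*26 + 17
26 = 1*17 + 9
17 = 1*9 + 8
9 = 1*8 + 1
8 = 8*1 + 0
gcd(741, 853) = 1, so the inverse exists.
Back-substitute for 1:
1 = 1*9 − 1*8
  = −1*17 + 2*9
  = 2*26 − 3*17
  = −3*43 + 5*26
  = 5*69 − 8*43
  = −8*112 + 13*69
  = 13*741 − 86*112
  = −86*853 + 99*741
So 741⁻¹ ≡ 99 (mod 853).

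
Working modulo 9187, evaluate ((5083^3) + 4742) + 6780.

9162

(5083)^3 ≡ 6827 (mod 9187)
6827 + 4742 = 11569 ≡ 2382 (mod 9187)
2382 + 6780 = 9162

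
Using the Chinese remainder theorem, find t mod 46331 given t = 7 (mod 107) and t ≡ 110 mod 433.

28255

107⁻¹ mod 433: 107*259 ≡ 1 (mod 433), so 107⁻¹ ≡ 259.
t = 7 + 107*((110 − 7)*259 mod 433) = 7 + 107*264 = 28255.
Check: 28255 mod 107 = 7, 28255 mod 433 = 110. ✓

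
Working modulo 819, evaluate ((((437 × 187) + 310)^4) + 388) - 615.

736

437 × 187 = 81719 ≡ 638 (mod 819)
638 + 310 = 948 ≡ 129 (mod 819)
(129)^4 ≡ 144 (mod 819)
144 + 388 = 532
532 - 615 = -83 ≡ 736 (mod 819)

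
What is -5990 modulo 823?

-5990 = -8·823 + 594, so -5990 ≡ 594 (mod 823).

594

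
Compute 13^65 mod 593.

13^1 ≡ 13 (mod 593)
13^2 ≡ 13^2 = 169 (mod 593)
13^4 ≡ 169^2 = 28561 ≡ 97 (mod 593)
13^8 ≡ 97^2 = 9409 ≡ 514 (mod 593)
13^16 ≡ 514^2 = 264196 ≡ 311 (mod 593)
13^32 ≡ 311^2 = 96721 ≡ 62 (mod 593)
13^64 ≡ 62^2 = 3844 ≡ 286 (mod 593)
13^65 = 13^64 × 13^1 ≡ 286 × 13 (mod 593).
286 × 13 = 3718 ≡ 160 (mod 593).

160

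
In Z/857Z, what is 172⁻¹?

By the extended Euclidean algorithm:
857 = 4×172 + 169
172 = 1×169 + 3
169 = 56×3 + 1
3 = 3×1 + 0
gcd(172, 857) = 1, so the inverse exists.
Bézout: 1 = 57×857 − 284×172.
So 172⁻¹ ≡ −284 ≡ 573 (mod 857).

573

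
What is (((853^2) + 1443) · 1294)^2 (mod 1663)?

(853)^2 ≡ 878 (mod 1663)
878 + 1443 = 2321 ≡ 658 (mod 1663)
658 · 1294 = 851452 ≡ 1659 (mod 1663)
(1659)^2 ≡ 16 (mod 1663)

16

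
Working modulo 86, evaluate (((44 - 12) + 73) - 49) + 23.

44 - 12 = 32
32 + 73 = 105 ≡ 19 (mod 86)
19 - 49 = -30 ≡ 56 (mod 86)
56 + 23 = 79

79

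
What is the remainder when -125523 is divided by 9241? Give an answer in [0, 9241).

-125523 = -14*9241 + 3851, so -125523 ≡ 3851 (mod 9241).

3851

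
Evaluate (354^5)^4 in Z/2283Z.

1497

(354)^5 ≡ 1875 (mod 2283)
(1875)^4 ≡ 1497 (mod 2283)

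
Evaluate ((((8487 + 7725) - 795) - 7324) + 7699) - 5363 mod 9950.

8487 + 7725 = 16212 ≡ 6262 (mod 9950)
6262 - 795 = 5467
5467 - 7324 = -1857 ≡ 8093 (mod 9950)
8093 + 7699 = 15792 ≡ 5842 (mod 9950)
5842 - 5363 = 479

479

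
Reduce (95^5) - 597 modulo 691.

(95)^5 ≡ 358 (mod 691)
358 - 597 = -239 ≡ 452 (mod 691)

452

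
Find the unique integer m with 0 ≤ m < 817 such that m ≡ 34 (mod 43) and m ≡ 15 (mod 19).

34

43⁻¹ mod 19: 43*4 ≡ 1 (mod 19), so 43⁻¹ ≡ 4.
m = 34 + 43*((15 − 34)*4 mod 19) = 34 + 43*0 = 34.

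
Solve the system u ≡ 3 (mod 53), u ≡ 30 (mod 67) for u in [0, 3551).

1169

53⁻¹ mod 67: 53*43 ≡ 1 (mod 67), so 53⁻¹ ≡ 43.
u = 3 + 53*((30 − 3)*43 mod 67) = 3 + 53*22 = 1169.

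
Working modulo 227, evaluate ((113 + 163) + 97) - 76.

113 + 163 = 276 ≡ 49 (mod 227)
49 + 97 = 146
146 - 76 = 70

70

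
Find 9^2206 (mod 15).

2206 in binary is 100010011110, i.e. 2206 = 2048 + 128 + 16 + 8 + 4 + 2.
9^1 ≡ 9 (mod 15)
9^2 ≡ 9^2 = 81 ≡ 6 (mod 15)
9^4 ≡ 6^2 = 36 ≡ 6 (mod 15)
9^8 ≡ 6^2 = 36 ≡ 6 (mod 15)
9^16 ≡ 6^2 = 36 ≡ 6 (mod 15)
9^32 ≡ 6^2 = 36 ≡ 6 (mod 15)
9^64 ≡ 6^2 = 36 ≡ 6 (mod 15)
9^128 ≡ 6^2 = 36 ≡ 6 (mod 15)
9^256 ≡ 6^2 = 36 ≡ 6 (mod 15)
9^512 ≡ 6^2 = 36 ≡ 6 (mod 15)
9^1024 ≡ 6^2 = 36 ≡ 6 (mod 15)
9^2048 ≡ 6^2 = 36 ≡ 6 (mod 15)
9^2206 = 9^2048 * 9^128 * 9^16 * 9^8 * 9^4 * 9^2 ≡ 6 * 6 * 6 * 6 * 6 * 6 (mod 15).
Accumulate the product:
6 * 6 = 36 ≡ 6
6 * 6 = 36 ≡ 6
6 * 6 = 36 ≡ 6
6 * 6 = 36 ≡ 6
6 * 6 = 36 ≡ 6

6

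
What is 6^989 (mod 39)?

15

989 in binary is 1111011101, i.e. 989 = 512 + 256 + 128 + 64 + 16 + 8 + 4 + 1.
6^1 ≡ 6 (mod 39)
6^2 ≡ 6^2 = 36 (mod 39)
6^4 ≡ 36^2 = 1296 ≡ 9 (mod 39)
6^8 ≡ 9^2 = 81 ≡ 3 (mod 39)
6^16 ≡ 3^2 = 9 (mod 39)
6^32 ≡ 9^2 = 81 ≡ 3 (mod 39)
6^64 ≡ 3^2 = 9 (mod 39)
6^128 ≡ 9^2 = 81 ≡ 3 (mod 39)
6^256 ≡ 3^2 = 9 (mod 39)
6^512 ≡ 9^2 = 81 ≡ 3 (mod 39)
6^989 = 6^512 * 6^256 * 6^128 * 6^64 * 6^16 * 6^8 * 6^4 * 6^1 ≡ 3 * 9 * 3 * 9 * 9 * 3 * 9 * 6 (mod 39).
Accumulate the product:
3 * 9 = 27
27 * 3 = 81 ≡ 3
3 * 9 = 27
27 * 9 = 243 ≡ 9
9 * 3 = 27
27 * 9 = 243 ≡ 9
9 * 6 = 54 ≡ 15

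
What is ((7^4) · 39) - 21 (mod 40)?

(7)^4 ≡ 1 (mod 40)
1 · 39 = 39
39 - 21 = 18

18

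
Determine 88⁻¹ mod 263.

3

By the extended Euclidean algorithm:
263 = 2·88 + 87
88 = 1·87 + 1
87 = 87·1 + 0
gcd(88, 263) = 1, so the inverse exists.
Back-substitute for 1:
1 = 1·88 − 1·87
  = −1·263 + 3·88
So 88⁻¹ ≡ 3 (mod 263).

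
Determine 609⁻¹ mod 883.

29

883 = 1×609 + 274
609 = 2×274 + 61
274 = 4×61 + 30
61 = 2×30 + 1
30 = 30×1 + 0
gcd(609, 883) = 1, so the inverse exists.
Back-substitute for 1:
1 = 1×61 − 2×30
  = −2×274 + 9×61
  = 9×609 − 20×274
  = −20×883 + 29×609
So 609⁻¹ ≡ 29 (mod 883).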